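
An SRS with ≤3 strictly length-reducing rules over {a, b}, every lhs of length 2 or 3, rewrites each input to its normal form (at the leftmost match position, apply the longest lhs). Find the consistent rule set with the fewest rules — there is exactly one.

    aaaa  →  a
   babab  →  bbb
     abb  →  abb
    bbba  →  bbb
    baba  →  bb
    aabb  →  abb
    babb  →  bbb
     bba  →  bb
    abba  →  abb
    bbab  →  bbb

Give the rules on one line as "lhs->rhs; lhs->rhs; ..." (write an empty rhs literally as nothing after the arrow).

  | aaaa => aaa => aa => a
  | babab => bbab => bbb
  | abb
  | bbba => bbb

aa->a; ba->b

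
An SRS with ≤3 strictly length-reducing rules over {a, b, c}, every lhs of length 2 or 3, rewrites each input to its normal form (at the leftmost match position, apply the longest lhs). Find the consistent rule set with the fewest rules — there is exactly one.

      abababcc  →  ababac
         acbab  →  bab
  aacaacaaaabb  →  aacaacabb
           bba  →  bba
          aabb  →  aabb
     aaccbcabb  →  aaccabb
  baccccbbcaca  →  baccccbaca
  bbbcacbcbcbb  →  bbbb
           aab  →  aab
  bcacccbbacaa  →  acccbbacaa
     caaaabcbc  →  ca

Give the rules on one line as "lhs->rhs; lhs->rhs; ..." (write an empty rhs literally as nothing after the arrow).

aaa->; acb->b; bc->

  | abababcc => ababac
  | acbab => bab
  | aacaacaaaabb => aacaacabb
  | bba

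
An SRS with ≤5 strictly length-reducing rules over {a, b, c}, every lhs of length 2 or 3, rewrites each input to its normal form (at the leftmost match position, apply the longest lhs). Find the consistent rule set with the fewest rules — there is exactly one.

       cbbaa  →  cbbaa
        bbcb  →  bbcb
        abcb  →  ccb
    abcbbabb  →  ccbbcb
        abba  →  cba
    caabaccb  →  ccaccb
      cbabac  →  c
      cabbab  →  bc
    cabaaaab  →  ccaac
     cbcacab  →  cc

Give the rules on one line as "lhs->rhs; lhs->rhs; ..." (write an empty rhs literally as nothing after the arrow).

aab->c; ab->c; bca->; cbc->bc

  | cbbaa
  | bbcb
  | abcb => ccb
  | abcbbabb => ccbbabb => ccbbcb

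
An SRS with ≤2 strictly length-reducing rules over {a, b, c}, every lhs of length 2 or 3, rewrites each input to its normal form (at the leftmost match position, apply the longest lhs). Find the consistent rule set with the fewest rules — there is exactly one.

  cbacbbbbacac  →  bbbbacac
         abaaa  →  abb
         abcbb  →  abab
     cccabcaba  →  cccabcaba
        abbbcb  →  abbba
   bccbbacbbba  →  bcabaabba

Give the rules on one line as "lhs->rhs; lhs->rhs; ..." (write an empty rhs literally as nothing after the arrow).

  | cbacbbbbacac => aacbbbbacac => aaabbbacac => bbbbacac
  | abaaa => abb
  | abcbb => abab
  | cccabcaba

aaa->b; cb->a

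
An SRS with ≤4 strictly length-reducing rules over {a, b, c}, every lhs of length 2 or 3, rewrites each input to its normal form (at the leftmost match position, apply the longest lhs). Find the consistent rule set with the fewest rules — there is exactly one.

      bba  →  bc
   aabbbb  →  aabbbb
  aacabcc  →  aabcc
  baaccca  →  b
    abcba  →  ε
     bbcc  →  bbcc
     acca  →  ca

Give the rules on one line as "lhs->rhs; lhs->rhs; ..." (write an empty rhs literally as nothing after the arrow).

ac->; ba->c; cb->; cca->bb

  | bba => bc
  | aabbbb
  | aacabcc => aabcc
  | baaccca => caccca => ccca => cbb => b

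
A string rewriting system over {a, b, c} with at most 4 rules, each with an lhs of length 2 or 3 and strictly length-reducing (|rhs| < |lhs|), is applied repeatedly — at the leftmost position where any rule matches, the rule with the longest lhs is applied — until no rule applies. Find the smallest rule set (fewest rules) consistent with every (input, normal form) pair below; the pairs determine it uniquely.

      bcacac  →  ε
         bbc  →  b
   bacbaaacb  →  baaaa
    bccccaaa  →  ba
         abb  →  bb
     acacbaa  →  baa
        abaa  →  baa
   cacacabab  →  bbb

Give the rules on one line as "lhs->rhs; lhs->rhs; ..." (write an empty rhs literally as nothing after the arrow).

ab->b; bc->; ca->b; cb->

  | bcacac => acac => abc => bc => ε
  | bbc => b
  | bacbaaacb => baaaacb => baaaa
  | bccccaaa => cccaaa => ccbaa => caa => ba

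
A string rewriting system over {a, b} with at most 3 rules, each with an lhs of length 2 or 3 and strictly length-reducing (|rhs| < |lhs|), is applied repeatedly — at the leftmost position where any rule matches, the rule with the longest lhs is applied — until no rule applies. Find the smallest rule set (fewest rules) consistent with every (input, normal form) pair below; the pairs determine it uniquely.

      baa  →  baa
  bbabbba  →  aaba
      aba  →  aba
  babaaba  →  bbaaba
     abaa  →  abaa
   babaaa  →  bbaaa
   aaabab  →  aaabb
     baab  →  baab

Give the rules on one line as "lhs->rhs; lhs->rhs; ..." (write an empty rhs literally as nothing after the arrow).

  | baa
  | bbabbba => bbbbba => abbba => aaba
  | aba
  | babaaba => bbaaba

bab->bb; bbb->ab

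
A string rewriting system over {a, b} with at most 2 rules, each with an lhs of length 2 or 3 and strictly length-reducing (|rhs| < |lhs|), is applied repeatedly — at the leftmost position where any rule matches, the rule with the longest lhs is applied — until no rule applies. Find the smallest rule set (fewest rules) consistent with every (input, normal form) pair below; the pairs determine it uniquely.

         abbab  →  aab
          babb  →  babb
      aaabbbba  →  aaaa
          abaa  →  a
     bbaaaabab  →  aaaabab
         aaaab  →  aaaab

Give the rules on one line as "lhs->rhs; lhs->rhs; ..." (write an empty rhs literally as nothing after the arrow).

  | abbab => aab
  | babb
  | aaabbbba => aaabba => aaaa
  | abaa => a

baa->; bba->a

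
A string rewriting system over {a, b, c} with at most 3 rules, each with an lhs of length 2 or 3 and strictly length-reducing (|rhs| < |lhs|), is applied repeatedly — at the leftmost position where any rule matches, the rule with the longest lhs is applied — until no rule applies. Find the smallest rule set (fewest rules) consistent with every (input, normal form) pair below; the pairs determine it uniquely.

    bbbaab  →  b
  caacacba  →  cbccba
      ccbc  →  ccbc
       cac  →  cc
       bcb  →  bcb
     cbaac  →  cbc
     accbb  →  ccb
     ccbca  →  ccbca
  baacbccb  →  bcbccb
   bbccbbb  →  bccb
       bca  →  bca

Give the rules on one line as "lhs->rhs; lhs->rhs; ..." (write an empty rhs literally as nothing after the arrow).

  | bbbaab => bbaab => baab => bbb => bb => b
  | caacacba => cbcacba => cbccba
  | ccbc
  | cac => cc

aa->b; ac->c; bb->b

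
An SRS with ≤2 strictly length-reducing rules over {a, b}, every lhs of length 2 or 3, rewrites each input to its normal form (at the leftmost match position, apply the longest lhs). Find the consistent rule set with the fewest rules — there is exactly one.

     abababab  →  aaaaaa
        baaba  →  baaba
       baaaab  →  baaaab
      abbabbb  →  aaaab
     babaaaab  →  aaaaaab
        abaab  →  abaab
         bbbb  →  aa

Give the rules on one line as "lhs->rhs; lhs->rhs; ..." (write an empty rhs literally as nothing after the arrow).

  | abababab => aaaabab => aaaaaa
  | baaba
  | baaaab
  | abbabbb => aaabbb => aaaab

bab->aa; bb->a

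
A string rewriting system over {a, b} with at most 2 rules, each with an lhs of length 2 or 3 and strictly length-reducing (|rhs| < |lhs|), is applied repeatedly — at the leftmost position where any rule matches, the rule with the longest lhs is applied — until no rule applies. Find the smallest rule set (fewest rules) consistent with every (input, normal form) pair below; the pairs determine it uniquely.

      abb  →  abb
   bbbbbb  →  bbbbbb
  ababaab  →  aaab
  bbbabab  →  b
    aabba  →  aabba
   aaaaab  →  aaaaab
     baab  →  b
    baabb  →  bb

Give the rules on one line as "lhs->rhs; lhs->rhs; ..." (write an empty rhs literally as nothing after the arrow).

  | abb
  | bbbbbb
  | ababaab => aaab
  | bbbabab => bbab => b

baa->; bab->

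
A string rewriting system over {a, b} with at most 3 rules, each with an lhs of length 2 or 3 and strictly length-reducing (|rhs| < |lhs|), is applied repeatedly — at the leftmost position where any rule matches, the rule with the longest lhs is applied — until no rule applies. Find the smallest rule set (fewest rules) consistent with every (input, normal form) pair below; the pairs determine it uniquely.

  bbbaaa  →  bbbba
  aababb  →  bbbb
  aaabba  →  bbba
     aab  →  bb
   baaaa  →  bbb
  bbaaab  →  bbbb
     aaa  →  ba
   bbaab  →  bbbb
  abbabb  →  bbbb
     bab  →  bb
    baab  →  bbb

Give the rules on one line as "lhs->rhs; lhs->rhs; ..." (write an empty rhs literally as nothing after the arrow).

aa->b; ab->b

  | bbbaaa => bbbba
  | aababb => bbabb => bbbb
  | aaabba => babba => bbba
  | aab => bb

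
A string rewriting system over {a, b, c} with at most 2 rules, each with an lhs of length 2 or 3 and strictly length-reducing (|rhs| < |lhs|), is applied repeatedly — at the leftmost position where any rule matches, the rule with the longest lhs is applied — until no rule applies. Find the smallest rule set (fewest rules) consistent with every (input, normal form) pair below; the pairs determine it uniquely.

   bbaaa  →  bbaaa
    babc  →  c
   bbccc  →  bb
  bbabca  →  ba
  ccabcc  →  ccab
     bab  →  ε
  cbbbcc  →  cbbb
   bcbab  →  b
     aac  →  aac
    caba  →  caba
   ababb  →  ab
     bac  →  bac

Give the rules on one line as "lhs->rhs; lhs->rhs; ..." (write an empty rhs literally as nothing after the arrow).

bab->; bc->b

  | bbaaa
  | babc => c
  | bbccc => bbcc => bbc => bb
  | bbabca => bca => ba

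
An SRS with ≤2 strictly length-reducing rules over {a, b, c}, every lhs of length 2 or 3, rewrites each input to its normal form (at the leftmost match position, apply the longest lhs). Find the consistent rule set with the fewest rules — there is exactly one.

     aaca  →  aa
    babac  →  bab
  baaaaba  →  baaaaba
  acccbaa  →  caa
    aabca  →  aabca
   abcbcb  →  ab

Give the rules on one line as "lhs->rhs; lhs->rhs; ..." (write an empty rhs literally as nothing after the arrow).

  | aaca => aa
  | babac => bab
  | baaaaba
  | acccbaa => ccbaa => caa

ac->; cb->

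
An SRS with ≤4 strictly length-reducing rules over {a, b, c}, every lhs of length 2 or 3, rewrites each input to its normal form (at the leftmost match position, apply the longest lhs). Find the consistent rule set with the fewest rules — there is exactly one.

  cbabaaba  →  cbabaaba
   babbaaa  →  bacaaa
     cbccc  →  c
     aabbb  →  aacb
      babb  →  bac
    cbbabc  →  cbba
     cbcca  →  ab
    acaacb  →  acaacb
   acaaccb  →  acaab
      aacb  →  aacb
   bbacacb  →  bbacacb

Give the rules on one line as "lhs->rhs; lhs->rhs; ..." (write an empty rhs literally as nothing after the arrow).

abb->ac; bc->; cc->; cca->ab

  | cbabaaba
  | babbaaa => bacaaa
  | cbccc => ccc => c
  | aabbb => aacb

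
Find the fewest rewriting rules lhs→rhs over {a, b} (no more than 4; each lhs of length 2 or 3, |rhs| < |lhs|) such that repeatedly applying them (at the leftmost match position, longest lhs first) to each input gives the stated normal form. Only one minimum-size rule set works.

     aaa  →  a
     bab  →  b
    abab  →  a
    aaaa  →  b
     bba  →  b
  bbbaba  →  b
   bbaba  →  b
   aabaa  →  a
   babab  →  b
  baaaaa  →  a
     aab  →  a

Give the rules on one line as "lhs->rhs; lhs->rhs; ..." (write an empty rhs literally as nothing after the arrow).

aa->b; ba->a; bab->aa; bb->a

  | aaa => ba => a
  | bab => aa => b
  | abab => aaa => ba => a
  | aaaa => baa => aa => b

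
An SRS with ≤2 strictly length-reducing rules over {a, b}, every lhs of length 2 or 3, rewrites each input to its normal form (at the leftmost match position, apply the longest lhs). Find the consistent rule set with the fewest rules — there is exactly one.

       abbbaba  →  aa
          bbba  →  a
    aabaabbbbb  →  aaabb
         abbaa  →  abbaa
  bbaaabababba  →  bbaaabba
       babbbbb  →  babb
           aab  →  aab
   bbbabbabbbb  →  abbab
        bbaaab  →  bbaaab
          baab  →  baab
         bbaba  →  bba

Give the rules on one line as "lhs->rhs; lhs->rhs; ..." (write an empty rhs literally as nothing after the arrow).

aba->a; bbb->

  | abbbaba => aaba => aa
  | bbba => a
  | aabaabbbbb => aaabbbbb => aaabb
  | abbaa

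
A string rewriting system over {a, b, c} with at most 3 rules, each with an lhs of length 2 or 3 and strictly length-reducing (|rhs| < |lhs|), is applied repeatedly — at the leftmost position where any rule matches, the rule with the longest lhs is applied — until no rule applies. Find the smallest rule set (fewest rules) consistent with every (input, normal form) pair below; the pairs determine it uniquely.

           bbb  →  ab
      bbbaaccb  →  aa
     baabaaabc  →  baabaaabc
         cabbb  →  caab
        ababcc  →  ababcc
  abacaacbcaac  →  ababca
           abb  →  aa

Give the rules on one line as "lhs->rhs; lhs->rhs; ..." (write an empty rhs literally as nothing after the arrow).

ac->; bb->a

  | bbb => ab
  | bbbaaccb => abaaccb => abacb => abb => aa
  | baabaaabc
  | cabbb => caab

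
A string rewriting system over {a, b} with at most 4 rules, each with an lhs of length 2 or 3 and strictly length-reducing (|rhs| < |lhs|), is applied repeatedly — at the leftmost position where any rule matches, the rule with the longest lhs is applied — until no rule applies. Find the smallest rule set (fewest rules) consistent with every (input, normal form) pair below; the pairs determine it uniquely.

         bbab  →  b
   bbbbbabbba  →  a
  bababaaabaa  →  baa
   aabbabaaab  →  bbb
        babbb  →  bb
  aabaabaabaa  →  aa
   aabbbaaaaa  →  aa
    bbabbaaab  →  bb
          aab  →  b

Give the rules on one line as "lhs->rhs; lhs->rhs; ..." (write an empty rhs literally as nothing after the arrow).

aaa->b; ab->b; bab->a; bba->a

  | bbab => ab => b
  | bbbbbabbba => bbbabbba => babbba => abba => bba => a
  | bababaaabaa => aabaaabaa => abaaabaa => baaabaa => bbbaa => baa
  | aabbabaaab => abbabaaab => bbabaaab => abaaab => baaab => bbb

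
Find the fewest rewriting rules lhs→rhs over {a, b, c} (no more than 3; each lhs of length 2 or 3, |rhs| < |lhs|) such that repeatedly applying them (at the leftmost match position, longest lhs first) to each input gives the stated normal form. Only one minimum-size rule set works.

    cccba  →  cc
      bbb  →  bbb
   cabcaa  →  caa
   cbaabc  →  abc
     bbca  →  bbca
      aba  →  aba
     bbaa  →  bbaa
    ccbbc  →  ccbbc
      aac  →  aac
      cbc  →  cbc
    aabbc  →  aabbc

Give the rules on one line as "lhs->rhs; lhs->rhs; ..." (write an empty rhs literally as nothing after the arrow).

cab->; cba->

  | cccba => cc
  | bbb
  | cabcaa => caa
  | cbaabc => abc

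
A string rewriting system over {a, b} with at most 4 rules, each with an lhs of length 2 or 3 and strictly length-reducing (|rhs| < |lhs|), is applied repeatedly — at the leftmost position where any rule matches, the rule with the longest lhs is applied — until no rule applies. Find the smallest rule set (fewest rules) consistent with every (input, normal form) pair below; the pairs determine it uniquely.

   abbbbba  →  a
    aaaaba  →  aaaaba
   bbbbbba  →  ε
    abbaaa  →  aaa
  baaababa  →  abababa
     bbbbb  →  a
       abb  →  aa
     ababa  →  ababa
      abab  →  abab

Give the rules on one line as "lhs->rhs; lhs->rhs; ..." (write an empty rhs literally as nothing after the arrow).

  | abbbbba => abbbba => abbba => abba => a
  | aaaaba
  | bbbbbba => bbbbba => bbbba => bbba => bba => ε
  | abbaaa => aaa

baa->ab; bb->a; bba->; bbb->bb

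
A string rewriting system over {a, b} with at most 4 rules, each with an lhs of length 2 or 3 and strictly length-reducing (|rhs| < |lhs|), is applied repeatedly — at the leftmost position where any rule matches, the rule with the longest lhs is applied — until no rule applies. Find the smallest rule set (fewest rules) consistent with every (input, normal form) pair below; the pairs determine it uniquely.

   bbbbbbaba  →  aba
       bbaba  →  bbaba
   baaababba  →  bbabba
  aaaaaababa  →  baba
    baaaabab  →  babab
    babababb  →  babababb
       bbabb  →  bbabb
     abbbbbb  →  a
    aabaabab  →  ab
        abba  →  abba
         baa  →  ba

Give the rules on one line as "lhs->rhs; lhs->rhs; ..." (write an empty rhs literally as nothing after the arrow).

aa->a; aaa->; aab->; bbb->

  | bbbbbbaba => bbbaba => aba
  | bbaba
  | baaababba => bbabba
  | aaaaaababa => aaababa => baba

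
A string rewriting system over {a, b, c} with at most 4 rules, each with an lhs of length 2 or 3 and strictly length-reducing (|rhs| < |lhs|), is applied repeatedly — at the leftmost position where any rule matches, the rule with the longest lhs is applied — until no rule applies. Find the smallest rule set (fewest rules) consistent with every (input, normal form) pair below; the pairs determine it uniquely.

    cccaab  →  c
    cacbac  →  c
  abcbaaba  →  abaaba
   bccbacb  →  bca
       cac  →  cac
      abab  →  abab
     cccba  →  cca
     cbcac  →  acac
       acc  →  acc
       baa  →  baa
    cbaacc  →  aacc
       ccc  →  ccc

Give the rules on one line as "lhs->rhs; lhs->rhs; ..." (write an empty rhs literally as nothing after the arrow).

caa->; cb->; cbc->ac

  | cccaab => ccb => c
  | cacbac => caac => c
  | abcbaaba => abaaba
  | bccbacb => bcacb => bca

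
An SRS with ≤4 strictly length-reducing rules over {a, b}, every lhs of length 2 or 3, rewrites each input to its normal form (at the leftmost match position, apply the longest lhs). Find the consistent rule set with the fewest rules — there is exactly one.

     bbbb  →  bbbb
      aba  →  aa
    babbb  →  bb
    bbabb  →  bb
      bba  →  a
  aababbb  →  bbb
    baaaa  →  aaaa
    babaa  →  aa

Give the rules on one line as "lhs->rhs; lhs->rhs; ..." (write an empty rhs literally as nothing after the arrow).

  | bbbb
  | aba => aa
  | babbb => bb
  | bbabb => bb

aab->bb; ba->a; bab->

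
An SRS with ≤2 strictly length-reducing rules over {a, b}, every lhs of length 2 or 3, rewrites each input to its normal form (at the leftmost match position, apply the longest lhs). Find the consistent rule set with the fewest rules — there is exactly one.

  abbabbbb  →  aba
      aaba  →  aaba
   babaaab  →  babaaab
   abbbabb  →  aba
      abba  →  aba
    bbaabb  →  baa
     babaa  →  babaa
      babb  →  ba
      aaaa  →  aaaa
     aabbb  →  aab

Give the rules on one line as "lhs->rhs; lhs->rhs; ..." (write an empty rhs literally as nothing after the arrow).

  | abbabbbb => ababbbb => ababb => aba
  | aaba
  | babaaab
  | abbbabb => ababb => aba

bb->; bba->ba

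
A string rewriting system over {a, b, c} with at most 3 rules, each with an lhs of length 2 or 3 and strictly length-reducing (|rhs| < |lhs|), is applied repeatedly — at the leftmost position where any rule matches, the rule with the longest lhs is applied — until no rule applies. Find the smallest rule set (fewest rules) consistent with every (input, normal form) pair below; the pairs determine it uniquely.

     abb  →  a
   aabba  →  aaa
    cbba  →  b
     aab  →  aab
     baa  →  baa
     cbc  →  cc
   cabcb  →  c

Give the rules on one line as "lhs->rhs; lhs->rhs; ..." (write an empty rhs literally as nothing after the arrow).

  | abb => a
  | aabba => aaa
  | cbba => cba => ca => b
  | aab

bb->; ca->b; cb->c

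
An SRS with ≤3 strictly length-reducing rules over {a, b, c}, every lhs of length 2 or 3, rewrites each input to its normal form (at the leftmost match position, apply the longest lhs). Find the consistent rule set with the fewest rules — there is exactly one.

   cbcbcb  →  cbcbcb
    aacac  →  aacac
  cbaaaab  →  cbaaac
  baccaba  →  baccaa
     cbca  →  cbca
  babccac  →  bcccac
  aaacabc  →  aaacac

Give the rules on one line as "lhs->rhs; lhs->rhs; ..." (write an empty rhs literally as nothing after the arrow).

  | cbcbcb
  | aacac
  | cbaaaab => cbaaac
  | baccaba => baccaa

ab->c; cab->ca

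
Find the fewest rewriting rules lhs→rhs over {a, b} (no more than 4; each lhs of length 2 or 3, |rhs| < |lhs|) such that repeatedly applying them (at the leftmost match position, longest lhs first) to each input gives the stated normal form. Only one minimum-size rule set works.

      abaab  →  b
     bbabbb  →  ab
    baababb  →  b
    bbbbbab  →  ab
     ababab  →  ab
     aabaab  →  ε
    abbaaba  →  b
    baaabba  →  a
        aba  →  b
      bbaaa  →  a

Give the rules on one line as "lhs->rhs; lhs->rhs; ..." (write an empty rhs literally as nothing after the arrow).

  | abaab => aabb => bbb => b
  | bbabbb => abbb => ab
  | baababb => abbabb => aabb => bbb => b
  | bbbbbab => bbbab => bab => ab

aa->b; ba->a; baa->ab; bb->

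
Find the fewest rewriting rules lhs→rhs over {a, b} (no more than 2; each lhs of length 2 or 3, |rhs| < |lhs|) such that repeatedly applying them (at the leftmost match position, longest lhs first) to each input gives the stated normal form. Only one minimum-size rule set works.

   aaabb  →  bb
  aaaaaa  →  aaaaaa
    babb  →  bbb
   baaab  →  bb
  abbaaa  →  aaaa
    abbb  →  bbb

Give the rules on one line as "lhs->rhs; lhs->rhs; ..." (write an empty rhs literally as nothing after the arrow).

ab->b; bba->aa

  | aaabb => aabb => abb => bb
  | aaaaaa
  | babb => bbb
  | baaab => baab => bab => bb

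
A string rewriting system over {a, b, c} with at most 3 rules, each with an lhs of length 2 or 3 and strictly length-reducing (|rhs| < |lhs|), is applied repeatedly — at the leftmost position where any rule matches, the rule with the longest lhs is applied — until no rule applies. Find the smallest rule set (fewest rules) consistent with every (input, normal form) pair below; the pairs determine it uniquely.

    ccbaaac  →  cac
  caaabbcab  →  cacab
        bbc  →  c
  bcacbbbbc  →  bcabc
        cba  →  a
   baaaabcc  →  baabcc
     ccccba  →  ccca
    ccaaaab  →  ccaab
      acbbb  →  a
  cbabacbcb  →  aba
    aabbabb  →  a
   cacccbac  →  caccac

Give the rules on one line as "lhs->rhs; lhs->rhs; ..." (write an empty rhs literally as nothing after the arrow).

aaa->a; bb->; cb->

  | ccbaaac => caaac => cac
  | caaabbcab => cabbcab => cacab
  | bbc => c
  | bcacbbbbc => bcabbbc => bcabc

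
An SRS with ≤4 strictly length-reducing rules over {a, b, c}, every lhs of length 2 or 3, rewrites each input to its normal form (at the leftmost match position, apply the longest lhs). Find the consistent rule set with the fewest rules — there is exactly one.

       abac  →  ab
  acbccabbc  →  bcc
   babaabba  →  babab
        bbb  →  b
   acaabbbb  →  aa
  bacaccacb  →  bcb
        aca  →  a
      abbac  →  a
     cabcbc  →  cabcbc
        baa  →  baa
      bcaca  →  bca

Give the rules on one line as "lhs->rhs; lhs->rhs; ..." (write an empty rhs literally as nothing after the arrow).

  | abac => ab
  | acbccabbc => bccabbc => bccac => bcc
  | babaabba => babaaa => babab
  | bbb => b

aaa->ab; ac->; bb->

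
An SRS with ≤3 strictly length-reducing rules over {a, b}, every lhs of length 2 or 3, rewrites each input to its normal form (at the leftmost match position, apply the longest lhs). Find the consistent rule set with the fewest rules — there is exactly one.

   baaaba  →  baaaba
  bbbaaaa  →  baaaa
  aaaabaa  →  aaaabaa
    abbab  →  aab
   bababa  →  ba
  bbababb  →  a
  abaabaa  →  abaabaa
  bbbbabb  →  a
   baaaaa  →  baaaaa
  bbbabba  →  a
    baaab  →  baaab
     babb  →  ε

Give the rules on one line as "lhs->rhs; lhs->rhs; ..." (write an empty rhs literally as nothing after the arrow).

  | baaaba
  | bbbaaaa => baaaa
  | aaaabaa
  | abbab => aab

bab->b; bb->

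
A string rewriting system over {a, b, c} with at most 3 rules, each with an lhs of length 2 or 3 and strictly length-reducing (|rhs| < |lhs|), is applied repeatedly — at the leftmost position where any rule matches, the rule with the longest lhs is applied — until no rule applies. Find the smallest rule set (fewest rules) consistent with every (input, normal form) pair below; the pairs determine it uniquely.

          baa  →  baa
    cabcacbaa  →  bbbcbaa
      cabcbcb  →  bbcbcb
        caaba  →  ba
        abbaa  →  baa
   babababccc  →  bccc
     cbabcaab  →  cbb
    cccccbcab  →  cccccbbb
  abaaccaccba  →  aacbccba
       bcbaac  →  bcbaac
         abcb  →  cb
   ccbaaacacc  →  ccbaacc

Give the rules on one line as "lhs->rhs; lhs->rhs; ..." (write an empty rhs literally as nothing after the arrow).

  | baa
  | cabcacbaa => bbcacbaa => bbbcbaa
  | cabcbcb => bbcbcb
  | caaba => baba => ba

ab->; ca->b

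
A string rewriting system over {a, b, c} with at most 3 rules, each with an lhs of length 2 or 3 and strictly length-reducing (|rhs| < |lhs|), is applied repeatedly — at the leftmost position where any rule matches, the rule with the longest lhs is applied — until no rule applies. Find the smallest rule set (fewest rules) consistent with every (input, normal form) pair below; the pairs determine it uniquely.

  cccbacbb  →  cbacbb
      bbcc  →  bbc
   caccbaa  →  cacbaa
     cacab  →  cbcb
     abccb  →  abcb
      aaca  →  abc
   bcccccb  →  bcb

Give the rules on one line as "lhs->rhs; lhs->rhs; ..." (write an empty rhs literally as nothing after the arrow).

aca->bc; cc->c

  | cccbacbb => ccbacbb => cbacbb
  | bbcc => bbc
  | caccbaa => cacbaa
  | cacab => cbcb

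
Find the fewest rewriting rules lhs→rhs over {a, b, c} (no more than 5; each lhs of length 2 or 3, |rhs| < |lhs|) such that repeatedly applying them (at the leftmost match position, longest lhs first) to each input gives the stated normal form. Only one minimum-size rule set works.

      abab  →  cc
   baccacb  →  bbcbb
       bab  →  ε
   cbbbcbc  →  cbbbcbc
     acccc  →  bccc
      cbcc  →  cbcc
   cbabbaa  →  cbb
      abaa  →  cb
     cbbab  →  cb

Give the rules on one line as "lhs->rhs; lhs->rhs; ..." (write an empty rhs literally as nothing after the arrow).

aa->b; ab->c; ac->b; bab->

  | abab => cab => cc
  | baccacb => bbcacb => bbcbb
  | bab => ε
  | cbbbcbc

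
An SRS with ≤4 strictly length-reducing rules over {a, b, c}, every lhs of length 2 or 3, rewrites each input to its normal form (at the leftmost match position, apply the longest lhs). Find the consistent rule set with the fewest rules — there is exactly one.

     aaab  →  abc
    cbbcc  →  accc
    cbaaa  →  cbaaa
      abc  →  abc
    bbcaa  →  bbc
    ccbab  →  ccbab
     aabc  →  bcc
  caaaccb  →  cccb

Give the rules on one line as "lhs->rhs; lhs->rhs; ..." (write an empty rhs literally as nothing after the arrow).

aab->bc; ca->c; cbb->ac

  | aaab => abc
  | cbbcc => accc
  | cbaaa
  | abc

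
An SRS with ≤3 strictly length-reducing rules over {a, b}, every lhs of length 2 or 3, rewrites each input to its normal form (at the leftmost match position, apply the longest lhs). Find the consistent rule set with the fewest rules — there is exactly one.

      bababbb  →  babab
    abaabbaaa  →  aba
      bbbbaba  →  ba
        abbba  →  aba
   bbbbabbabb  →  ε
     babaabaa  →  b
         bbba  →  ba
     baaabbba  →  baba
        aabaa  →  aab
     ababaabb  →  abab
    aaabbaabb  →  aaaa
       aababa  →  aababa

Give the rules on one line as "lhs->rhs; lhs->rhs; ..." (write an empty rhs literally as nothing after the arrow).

  | bababbb => babab
  | abaabbaaa => abbbaaa => abaaa => aba
  | bbbbaba => bbaba => ba
  | abbba => aba

baa->b; bb->; bba->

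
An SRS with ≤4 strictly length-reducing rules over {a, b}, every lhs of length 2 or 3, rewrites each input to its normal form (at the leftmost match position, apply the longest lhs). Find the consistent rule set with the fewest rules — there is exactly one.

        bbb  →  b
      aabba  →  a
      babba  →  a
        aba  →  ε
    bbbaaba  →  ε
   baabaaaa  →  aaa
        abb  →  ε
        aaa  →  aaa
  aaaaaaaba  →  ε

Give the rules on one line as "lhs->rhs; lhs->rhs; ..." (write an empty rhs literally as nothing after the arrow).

ab->b; ba->; bb->

  | bbb => b
  | aabba => abba => bba => a
  | babba => bba => a
  | aba => ba => ε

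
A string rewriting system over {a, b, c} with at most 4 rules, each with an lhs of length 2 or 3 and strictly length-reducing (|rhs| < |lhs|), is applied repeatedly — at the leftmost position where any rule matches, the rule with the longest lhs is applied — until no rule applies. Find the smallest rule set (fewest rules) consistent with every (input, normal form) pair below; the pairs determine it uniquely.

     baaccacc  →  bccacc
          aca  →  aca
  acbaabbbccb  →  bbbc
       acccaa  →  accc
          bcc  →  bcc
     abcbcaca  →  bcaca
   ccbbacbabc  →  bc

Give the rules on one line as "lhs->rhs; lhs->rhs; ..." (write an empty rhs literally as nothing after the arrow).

aa->; ab->b; cb->

  | baaccacc => bccacc
  | aca
  | acbaabbbccb => aaabbbccb => abbbccb => bbbccb => bbbc
  | acccaa => accc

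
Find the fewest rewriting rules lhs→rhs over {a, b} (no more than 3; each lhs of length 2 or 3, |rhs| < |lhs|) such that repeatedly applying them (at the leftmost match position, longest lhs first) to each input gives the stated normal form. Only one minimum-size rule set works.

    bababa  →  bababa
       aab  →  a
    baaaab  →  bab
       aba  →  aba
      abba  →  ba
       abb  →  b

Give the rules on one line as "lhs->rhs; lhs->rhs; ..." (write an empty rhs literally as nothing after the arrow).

aa->b; bb->a

  | bababa
  | aab => bb => a
  | baaaab => bbaab => aaab => bab
  | aba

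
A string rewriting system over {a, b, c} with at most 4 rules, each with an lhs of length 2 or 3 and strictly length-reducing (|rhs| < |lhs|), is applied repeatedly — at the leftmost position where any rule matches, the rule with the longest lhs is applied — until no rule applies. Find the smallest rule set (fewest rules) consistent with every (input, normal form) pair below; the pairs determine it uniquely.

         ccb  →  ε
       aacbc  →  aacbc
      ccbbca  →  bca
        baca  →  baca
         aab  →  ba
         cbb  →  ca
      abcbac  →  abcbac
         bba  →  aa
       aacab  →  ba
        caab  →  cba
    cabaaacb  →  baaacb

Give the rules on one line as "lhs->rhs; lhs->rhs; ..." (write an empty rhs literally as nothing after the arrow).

  | ccb => ε
  | aacbc
  | ccbbca => bca
  | baca

aab->ba; bb->a; cab->b; ccb->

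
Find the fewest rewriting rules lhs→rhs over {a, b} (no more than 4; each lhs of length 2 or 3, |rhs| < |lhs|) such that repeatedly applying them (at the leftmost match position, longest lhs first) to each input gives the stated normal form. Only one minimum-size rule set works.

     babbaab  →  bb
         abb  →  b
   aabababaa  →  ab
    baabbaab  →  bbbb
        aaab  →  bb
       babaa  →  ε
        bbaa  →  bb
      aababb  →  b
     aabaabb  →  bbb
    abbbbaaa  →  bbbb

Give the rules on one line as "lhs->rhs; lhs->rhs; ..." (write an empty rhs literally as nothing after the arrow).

  | babbaab => baab => bb
  | abb => b
  | aabababaa => bababaa => abaa => ab
  | baabbaab => bbbaab => bbbb

aa->; aaa->b; abb->b; bab->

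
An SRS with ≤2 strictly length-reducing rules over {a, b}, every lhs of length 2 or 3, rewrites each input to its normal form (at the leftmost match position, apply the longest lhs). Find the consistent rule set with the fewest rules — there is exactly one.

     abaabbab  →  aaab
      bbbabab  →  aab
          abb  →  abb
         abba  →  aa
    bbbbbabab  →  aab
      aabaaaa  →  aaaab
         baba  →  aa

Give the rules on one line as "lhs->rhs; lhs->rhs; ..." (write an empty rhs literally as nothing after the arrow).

ba->a; baa->ab

  | abaabbab => aabbbab => aabbab => aabab => aaab
  | bbbabab => bbabab => babab => abab => aab
  | abb
  | abba => aba => aa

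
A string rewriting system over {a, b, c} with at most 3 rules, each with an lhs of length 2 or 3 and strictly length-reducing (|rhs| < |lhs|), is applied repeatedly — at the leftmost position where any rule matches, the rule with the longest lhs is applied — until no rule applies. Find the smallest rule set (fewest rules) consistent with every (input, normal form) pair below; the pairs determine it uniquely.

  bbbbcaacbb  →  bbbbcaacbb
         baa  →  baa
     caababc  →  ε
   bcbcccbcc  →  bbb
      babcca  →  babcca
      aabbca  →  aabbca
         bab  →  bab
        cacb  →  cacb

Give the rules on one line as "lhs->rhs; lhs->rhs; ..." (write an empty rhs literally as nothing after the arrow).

  | bbbbcaacbb
  | baa
  | caababc => cacbc => cab => ε
  | bcbcccbcc => bbccbcc => bbcbc => bbb

aba->c; cab->; cbc->b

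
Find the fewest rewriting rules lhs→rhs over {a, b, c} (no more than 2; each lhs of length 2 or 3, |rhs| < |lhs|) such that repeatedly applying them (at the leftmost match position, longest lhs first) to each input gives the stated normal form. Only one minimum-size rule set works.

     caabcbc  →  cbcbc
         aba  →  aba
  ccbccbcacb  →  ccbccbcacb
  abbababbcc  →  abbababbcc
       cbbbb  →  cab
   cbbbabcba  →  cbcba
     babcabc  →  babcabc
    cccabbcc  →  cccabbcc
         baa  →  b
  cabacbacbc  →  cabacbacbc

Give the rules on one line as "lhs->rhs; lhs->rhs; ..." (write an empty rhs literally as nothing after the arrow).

  | caabcbc => cbcbc
  | aba
  | ccbccbcacb
  | abbababbcc

aa->; bbb->a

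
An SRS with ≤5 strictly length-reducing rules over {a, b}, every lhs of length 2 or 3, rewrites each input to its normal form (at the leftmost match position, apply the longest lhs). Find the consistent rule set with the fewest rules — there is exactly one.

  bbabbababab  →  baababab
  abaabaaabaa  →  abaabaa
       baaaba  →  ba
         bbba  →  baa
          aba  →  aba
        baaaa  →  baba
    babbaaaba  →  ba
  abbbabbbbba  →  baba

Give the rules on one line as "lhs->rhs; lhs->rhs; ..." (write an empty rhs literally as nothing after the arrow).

  | bbabbababab => bbbababab => baababab
  | abaabaaabaa => abaababbaa => abaabaa
  | baaaba => babba => ba
  | bbba => baa

aaa->ab; abb->; bba->b; bbb->ba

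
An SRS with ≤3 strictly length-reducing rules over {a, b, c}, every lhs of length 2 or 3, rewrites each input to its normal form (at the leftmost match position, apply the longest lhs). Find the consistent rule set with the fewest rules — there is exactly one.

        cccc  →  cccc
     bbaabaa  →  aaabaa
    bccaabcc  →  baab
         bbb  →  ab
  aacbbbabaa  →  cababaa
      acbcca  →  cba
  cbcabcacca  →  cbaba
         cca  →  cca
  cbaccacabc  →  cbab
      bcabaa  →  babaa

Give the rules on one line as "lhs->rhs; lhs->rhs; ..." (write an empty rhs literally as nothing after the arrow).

  | cccc
  | bbaabaa => aaabaa
  | bccaabcc => bcaabcc => baabcc => baabc => baab
  | bbb => ab

ac->c; bb->a; bc->b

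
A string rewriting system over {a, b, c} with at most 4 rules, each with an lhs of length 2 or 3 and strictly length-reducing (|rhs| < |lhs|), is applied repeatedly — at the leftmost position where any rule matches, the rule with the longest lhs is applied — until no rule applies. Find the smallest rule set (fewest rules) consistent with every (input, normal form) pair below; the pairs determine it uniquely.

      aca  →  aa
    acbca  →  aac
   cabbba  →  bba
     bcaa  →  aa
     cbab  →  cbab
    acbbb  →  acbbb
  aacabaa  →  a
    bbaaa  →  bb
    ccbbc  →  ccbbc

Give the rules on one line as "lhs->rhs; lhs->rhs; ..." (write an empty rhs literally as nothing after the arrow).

  | aca => aa
  | acbca => acac => aac
  | cabbba => bba
  | bcaa => aca => aa

aaa->; bca->ac; ca->a; cab->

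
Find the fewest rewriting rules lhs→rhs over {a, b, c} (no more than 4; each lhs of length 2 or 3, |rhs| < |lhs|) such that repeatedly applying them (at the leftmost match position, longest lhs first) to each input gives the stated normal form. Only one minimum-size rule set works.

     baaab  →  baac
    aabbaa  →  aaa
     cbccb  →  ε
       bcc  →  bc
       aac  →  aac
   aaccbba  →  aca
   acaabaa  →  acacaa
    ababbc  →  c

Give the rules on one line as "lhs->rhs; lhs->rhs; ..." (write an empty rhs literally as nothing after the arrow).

ab->c; cb->; cc->c

  | baaab => baac
  | aabbaa => acbaa => aaa
  | cbccb => ccb => cb => ε
  | bcc => bc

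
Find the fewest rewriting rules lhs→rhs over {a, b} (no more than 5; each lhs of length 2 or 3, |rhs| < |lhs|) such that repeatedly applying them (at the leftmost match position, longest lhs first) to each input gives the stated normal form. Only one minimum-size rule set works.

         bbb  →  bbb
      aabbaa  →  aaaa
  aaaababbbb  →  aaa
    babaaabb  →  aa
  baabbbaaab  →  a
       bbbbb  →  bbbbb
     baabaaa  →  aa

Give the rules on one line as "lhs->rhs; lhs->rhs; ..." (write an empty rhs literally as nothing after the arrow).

ab->; aba->; abb->a; ba->

  | bbb
  | aabbaa => aaaa
  | aaaababbbb => aaabbbb => aaabb => aaa
  | babaaabb => baaabb => aabb => aa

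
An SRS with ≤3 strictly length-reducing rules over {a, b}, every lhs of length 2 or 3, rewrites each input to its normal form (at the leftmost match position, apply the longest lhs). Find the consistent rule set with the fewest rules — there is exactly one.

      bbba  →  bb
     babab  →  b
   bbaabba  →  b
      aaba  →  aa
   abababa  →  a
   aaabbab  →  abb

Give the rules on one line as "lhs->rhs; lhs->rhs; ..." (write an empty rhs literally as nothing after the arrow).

  | bbba => bb
  | babab => bab => b
  | bbaabba => babba => bba => b
  | aaba => aa

aaa->a; ba->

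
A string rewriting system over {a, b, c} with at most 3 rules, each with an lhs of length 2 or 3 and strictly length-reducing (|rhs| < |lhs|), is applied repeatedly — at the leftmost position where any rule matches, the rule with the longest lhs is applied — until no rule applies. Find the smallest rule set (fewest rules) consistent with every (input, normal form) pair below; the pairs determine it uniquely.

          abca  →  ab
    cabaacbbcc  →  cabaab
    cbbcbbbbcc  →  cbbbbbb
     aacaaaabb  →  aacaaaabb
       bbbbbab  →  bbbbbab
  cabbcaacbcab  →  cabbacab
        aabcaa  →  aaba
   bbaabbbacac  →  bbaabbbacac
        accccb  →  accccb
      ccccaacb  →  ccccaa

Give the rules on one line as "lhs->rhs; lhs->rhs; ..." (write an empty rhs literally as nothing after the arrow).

acb->a; bc->b; bca->b

  | abca => ab
  | cabaacbbcc => cabaabcc => cabaabc => cabaab
  | cbbcbbbbcc => cbbbbbbcc => cbbbbbbc => cbbbbbb
  | aacaaaabb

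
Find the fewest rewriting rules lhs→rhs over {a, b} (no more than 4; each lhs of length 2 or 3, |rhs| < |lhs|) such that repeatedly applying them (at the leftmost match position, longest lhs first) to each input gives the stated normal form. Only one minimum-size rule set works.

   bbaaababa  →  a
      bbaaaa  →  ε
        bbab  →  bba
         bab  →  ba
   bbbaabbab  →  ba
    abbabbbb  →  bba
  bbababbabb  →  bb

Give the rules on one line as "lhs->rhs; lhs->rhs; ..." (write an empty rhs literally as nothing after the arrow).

aa->; ab->b; baa->a; bab->ba

  | bbaaababa => baababa => ababa => baba => baa => a
  | bbaaaa => baaa => aa => ε
  | bbab => bba
  | bab => ba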